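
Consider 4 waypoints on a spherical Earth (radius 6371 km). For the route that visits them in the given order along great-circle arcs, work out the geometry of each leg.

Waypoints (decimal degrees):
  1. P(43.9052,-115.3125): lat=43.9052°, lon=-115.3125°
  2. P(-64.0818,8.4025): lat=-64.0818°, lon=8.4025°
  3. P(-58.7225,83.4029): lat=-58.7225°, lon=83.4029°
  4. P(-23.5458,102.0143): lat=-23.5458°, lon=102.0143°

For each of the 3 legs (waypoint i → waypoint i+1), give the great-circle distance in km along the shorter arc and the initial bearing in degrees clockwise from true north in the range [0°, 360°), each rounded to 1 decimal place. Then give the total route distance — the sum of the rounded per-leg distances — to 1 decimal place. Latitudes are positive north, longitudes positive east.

Leg 1: φ1=0.7662903, φ2=-1.1184384, Δφ=-1.8847287, Δλ=2.1592341 rad; a=sin²(Δφ/2)+cosφ1·cosφ2·sin²(Δλ/2)=0.8992578839; c=2·atan2(√a, √(1-a))=2.495621888; dist=6371·c=15899.607 ≈ 15899.6 km; running total=15899.6 km
Leg 1 bearing: y=sinΔλ·cosφ2=0.36357325, x=cosφ1·sinφ2-sinφ1·cosφ2·cosΔλ=-0.47977813; θ=atan2(y, x)=142.8453° ≈ 142.8°
Leg 2: φ1=-1.1184384, φ2=-1.0249010, Δφ=0.0935374, Δλ=1.3090039 rad; a=sin²(Δφ/2)+cosφ1·cosφ2·sin²(Δλ/2)=0.0862840749; c=2·atan2(√a, √(1-a))=0.596277363; dist=6371·c=3798.883 ≈ 3798.9 km; running total=19698.5 km
Leg 2 bearing: y=sinΔλ·cosφ2=0.50149372, x=cosφ1·sinφ2-sinφ1·cosφ2·cosΔλ=-0.25270652; θ=atan2(y, x)=116.7439° ≈ 116.7°
Leg 3: φ1=-1.0249010, φ2=-0.4109517, Δφ=0.6139492, Δλ=0.3248302 rad; a=sin²(Δφ/2)+cosφ1·cosφ2·sin²(Δλ/2)=0.1037554767; c=2·atan2(√a, √(1-a))=0.655916917; dist=6371·c=4178.847 ≈ 4178.8 km; running total=23877.3 km
Leg 3 bearing: y=sinΔλ·cosφ2=0.29257596, x=cosφ1·sinφ2-sinφ1·cosφ2·cosΔλ=0.53512655; θ=atan2(y, x)=28.6673° ≈ 28.7°

Leg 1: dist=15899.6 km, bearing=142.8°
Leg 2: dist=3798.9 km, bearing=116.7°
Leg 3: dist=4178.8 km, bearing=28.7°
Total: 23877.3 km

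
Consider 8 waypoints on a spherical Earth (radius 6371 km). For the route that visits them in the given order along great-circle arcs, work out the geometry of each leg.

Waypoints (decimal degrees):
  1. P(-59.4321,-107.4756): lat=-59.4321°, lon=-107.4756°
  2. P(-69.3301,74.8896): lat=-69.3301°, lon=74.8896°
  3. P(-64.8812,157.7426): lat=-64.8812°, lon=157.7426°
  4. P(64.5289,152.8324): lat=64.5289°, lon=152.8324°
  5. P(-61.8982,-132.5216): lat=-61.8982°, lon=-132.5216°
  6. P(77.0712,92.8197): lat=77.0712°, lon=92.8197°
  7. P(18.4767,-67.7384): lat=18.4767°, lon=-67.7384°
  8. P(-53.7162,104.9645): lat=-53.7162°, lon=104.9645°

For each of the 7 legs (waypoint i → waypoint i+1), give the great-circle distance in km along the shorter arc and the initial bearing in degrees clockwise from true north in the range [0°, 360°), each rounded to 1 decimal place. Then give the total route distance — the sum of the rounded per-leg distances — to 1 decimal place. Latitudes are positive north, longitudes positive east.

Leg 1: dist=5696.1 km, bearing=181.1°
Leg 2: dist=3338.9 km, bearing=122.7°
Leg 3: dist=14395.3 km, bearing=357.3°
Leg 4: dist=15341.0 km, bearing=137.3°
Leg 5: dist=17684.4 km, bearing=333.6°
Leg 6: dist=9313.1 km, bearing=341.5°
Leg 7: dist=16046.7 km, bearing=172.6°
Total: 81815.5 km

Leg 1: φ1=-1.0372858, φ2=-1.2100385, Δφ=-0.1727527, Δλ=3.1828732 rad; a=sin²(Δφ/2)+cosφ1·cosφ2·sin²(Δλ/2)=0.1868787752; c=2·atan2(√a, √(1-a))=0.894072169; dist=6371·c=5696.134 ≈ 5696.1 km; running total=5696.1 km
Leg 1 bearing: y=sinΔλ·cosφ2=-0.01456720, x=cosφ1·sinφ2-sinφ1·cosφ2·cosΔλ=-0.77949226; θ=atan2(y, x)=-178.9294° <0 so +360° → 181.0706° ≈ 181.1°
Leg 2: φ1=-1.2100385, φ2=-1.1323906, Δφ=0.0776480, Δλ=1.4460576 rad; a=sin²(Δφ/2)+cosφ1·cosφ2·sin²(Δλ/2)=0.0671054331; c=2·atan2(√a, √(1-a))=0.524071122; dist=6371·c=3338.857 ≈ 3338.9 km; running total=9035.0 km
Leg 2 bearing: y=sinΔλ·cosφ2=0.42119829, x=cosφ1·sinφ2-sinφ1·cosφ2·cosΔλ=-0.27018730; θ=atan2(y, x)=122.6791° ≈ 122.7°
Leg 3: φ1=-1.1323906, φ2=1.1262418, Δφ=2.2586323, Δλ=-0.0856992 rad; a=sin²(Δφ/2)+cosφ1·cosφ2·sin²(Δλ/2)=0.8177683454; c=2·atan2(√a, √(1-a))=2.259499780; dist=6371·c=14395.273 ≈ 14395.3 km; running total=23430.3 km
Leg 3 bearing: y=sinΔλ·cosφ2=-0.03681032, x=cosφ1·sinφ2-sinφ1·cosφ2·cosΔλ=0.77119266; θ=atan2(y, x)=-2.7327° <0 so +360° → 357.2673° ≈ 357.3°
Leg 4: φ1=1.1262418, φ2=-1.0803274, Δφ=-2.2065692, Δλ=-4.9803668 rad; a=sin²(Δφ/2)+cosφ1·cosφ2·sin²(Δλ/2)=0.8713675283; c=2·atan2(√a, √(1-a))=2.407942186; dist=6371·c=15341.000 ≈ 15341.0 km; running total=38771.3 km
Leg 4 bearing: y=sinΔλ·cosφ2=0.45422739, x=cosφ1·sinφ2-sinφ1·cosφ2·cosΔλ=-0.49195743; θ=atan2(y, x)=137.2835° ≈ 137.3°
Leg 5: φ1=-1.0803274, φ2=1.3451462, Δφ=2.4254736, Δλ=3.9329476 rad; a=sin²(Δφ/2)+cosφ1·cosφ2·sin²(Δλ/2)=0.9669132828; c=2·atan2(√a, √(1-a))=2.775760960; dist=6371·c=17684.373 ≈ 17684.4 km; running total=56455.7 km
Leg 5 bearing: y=sinΔλ·cosφ2=-0.15914771, x=cosφ1·sinφ2-sinφ1·cosφ2·cosΔλ=0.32037470; θ=atan2(y, x)=-26.4161° <0 so +360° → 333.5839° ≈ 333.6°
Leg 6: φ1=1.3451462, φ2=0.3224792, Δφ=-1.0226669, Δλ=-2.8022675 rad; a=sin²(Δφ/2)+cosφ1·cosφ2·sin²(Δλ/2)=0.4456109884; c=2·atan2(√a, √(1-a))=1.461802631; dist=6371·c=9313.145 ≈ 9313.1 km; running total=65768.8 km
Leg 6 bearing: y=sinΔλ·cosφ2=-0.31569323, x=cosφ1·sinφ2-sinφ1·cosφ2·cosΔλ=0.94260550; θ=atan2(y, x)=-18.5165° <0 so +360° → 341.4835° ≈ 341.5°
Leg 7: φ1=0.3224792, φ2=-0.9375246, Δφ=-1.2600038, Δλ=3.0142342 rad; a=sin²(Δφ/2)+cosφ1·cosφ2·sin²(Δλ/2)=0.9061007141; c=2·atan2(√a, √(1-a))=2.518712184; dist=6371·c=16046.715 ≈ 16046.7 km; running total=81815.5 km
Leg 7 bearing: y=sinΔλ·cosφ2=0.07516526, x=cosφ1·sinφ2-sinφ1·cosφ2·cosΔλ=-0.57851450; θ=atan2(y, x)=172.5971° ≈ 172.6°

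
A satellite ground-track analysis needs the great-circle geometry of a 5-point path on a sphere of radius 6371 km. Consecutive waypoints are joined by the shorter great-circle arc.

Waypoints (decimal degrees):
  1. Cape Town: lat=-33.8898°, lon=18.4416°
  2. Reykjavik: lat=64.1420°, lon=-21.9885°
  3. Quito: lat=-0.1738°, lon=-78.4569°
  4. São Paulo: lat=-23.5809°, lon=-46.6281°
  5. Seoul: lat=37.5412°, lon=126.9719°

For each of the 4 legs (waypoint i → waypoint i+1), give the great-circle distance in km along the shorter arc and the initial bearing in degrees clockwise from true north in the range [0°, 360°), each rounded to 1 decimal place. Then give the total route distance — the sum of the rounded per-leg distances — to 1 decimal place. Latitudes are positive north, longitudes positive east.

Leg 1: φ1=-0.5914886, φ2=1.1194891, Δφ=1.7109777, Δλ=-0.7056384 rad; a=sin²(Δφ/2)+cosφ1·cosφ2·sin²(Δλ/2)=0.6130901398; c=2·atan2(√a, √(1-a))=1.798950873; dist=6371·c=11461.116 ≈ 11461.1 km; running total=11461.1 km
Leg 1 bearing: y=sinΔλ·cosφ2=-0.28284693, x=cosφ1·sinφ2-sinφ1·cosφ2·cosΔλ=0.93211592; θ=atan2(y, x)=-16.8802° <0 so +360° → 343.1198° ≈ 343.1°
Leg 2: φ1=1.1194891, φ2=-0.0030334, Δφ=-1.1225225, Δλ=-0.9855595 rad; a=sin²(Δφ/2)+cosφ1·cosφ2·sin²(Δλ/2)=0.3809035920; c=2·atan2(√a, √(1-a))=1.330291642; dist=6371·c=8475.288 ≈ 8475.3 km; running total=19936.4 km
Leg 2 bearing: y=sinΔλ·cosφ2=-0.83357745, x=cosφ1·sinφ2-sinφ1·cosφ2·cosΔλ=-0.49841028; θ=atan2(y, x)=-120.8759° <0 so +360° → 239.1241° ≈ 239.1°
Leg 3: φ1=-0.0030334, φ2=-0.4115643, Δφ=-0.4085310, Δλ=0.5555174 rad; a=sin²(Δφ/2)+cosφ1·cosφ2·sin²(Δλ/2)=0.1100547927; c=2·atan2(√a, √(1-a))=0.676305609; dist=6371·c=4308.743 ≈ 4308.7 km; running total=24245.1 km
Leg 3 bearing: y=sinΔλ·cosφ2=0.48334442, x=cosφ1·sinφ2-sinφ1·cosφ2·cosΔλ=-0.39767966; θ=atan2(y, x)=129.4464° ≈ 129.4°
Leg 4: φ1=-0.4115643, φ2=0.6552175, Δφ=1.0667819, Δλ=3.0298916 rad; a=sin²(Δφ/2)+cosφ1·cosφ2·sin²(Δλ/2)=0.9829671213; c=2·atan2(√a, √(1-a))=2.879825786; dist=6371·c=18347.370 ≈ 18347.4 km; running total=42592.5 km
Leg 4 bearing: y=sinΔλ·cosφ2=0.08838543, x=cosφ1·sinφ2-sinφ1·cosφ2·cosΔλ=0.24322634; θ=atan2(y, x)=19.9705° ≈ 20.0°

Leg 1: dist=11461.1 km, bearing=343.1°
Leg 2: dist=8475.3 km, bearing=239.1°
Leg 3: dist=4308.7 km, bearing=129.4°
Leg 4: dist=18347.4 km, bearing=20.0°
Total: 42592.5 km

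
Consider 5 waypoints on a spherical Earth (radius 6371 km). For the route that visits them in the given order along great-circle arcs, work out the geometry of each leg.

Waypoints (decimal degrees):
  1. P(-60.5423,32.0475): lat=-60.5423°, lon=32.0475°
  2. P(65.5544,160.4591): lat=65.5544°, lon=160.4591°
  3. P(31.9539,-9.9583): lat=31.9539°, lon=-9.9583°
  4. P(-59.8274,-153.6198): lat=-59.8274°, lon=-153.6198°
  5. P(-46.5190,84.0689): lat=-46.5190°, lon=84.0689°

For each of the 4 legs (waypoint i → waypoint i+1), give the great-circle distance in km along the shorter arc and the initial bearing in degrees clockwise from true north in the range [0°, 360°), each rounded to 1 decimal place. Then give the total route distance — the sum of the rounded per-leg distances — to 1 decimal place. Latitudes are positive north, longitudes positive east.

Leg 1: dist=17434.9 km, bearing=55.4°
Leg 2: dist=9141.2 km, bearing=351.8°
Leg 3: dist=15926.5 km, bearing=209.8°
Leg 4: dist=7087.7 km, bearing=220.4°
Total: 49590.3 km

Leg 1: φ1=-1.0566625, φ2=1.1441401, Δφ=2.2008026, Δλ=2.2412052 rad; a=sin²(Δφ/2)+cosφ1·cosφ2·sin²(Δλ/2)=0.9595535603; c=2·atan2(√a, √(1-a))=2.736604642; dist=6371·c=17434.908 ≈ 17434.9 km; running total=17434.9 km
Leg 1 bearing: y=sinΔλ·cosφ2=0.32426310, x=cosφ1·sinφ2-sinφ1·cosφ2·cosΔλ=0.22382034; θ=atan2(y, x)=55.3849° ≈ 55.4°
Leg 2: φ1=1.1441401, φ2=0.5577008, Δφ=-0.5864394, Δλ=-2.9743447 rad; a=sin²(Δφ/2)+cosφ1·cosφ2·sin²(Δλ/2)=0.4322154177; c=2·atan2(√a, √(1-a))=1.434808419; dist=6371·c=9141.164 ≈ 9141.2 km; running total=26576.1 km
Leg 2 bearing: y=sinΔλ·cosφ2=-0.14124491, x=cosφ1·sinφ2-sinφ1·cosφ2·cosΔλ=0.98064819; θ=atan2(y, x)=-8.1961° <0 so +360° → 351.8039° ≈ 351.8°
Leg 3: φ1=0.5577008, φ2=-1.0441851, Δφ=-1.6018859, Δλ=-2.5073662 rad; a=sin²(Δφ/2)+cosφ1·cosφ2·sin²(Δλ/2)=0.9005253024; c=2·atan2(√a, √(1-a))=2.499844602; dist=6371·c=15926.510 ≈ 15926.5 km; running total=42502.6 km
Leg 3 bearing: y=sinΔλ·cosφ2=-0.29782183, x=cosφ1·sinφ2-sinφ1·cosφ2·cosΔλ=-0.51924954; θ=atan2(y, x)=-150.1631° <0 so +360° → 209.8369° ≈ 209.8°
Leg 4: φ1=-1.0441851, φ2=-0.8119097, Δφ=0.2322754, Δλ=4.1484504 rad; a=sin²(Δφ/2)+cosφ1·cosφ2·sin²(Δλ/2)=0.2787846124; c=2·atan2(√a, √(1-a))=1.112488969; dist=6371·c=7087.667 ≈ 7087.7 km; running total=49590.3 km
Leg 4 bearing: y=sinΔλ·cosφ2=-0.58156397, x=cosφ1·sinφ2-sinφ1·cosφ2·cosΔλ=-0.68267002; θ=atan2(y, x)=-139.5725° <0 so +360° → 220.4275° ≈ 220.4°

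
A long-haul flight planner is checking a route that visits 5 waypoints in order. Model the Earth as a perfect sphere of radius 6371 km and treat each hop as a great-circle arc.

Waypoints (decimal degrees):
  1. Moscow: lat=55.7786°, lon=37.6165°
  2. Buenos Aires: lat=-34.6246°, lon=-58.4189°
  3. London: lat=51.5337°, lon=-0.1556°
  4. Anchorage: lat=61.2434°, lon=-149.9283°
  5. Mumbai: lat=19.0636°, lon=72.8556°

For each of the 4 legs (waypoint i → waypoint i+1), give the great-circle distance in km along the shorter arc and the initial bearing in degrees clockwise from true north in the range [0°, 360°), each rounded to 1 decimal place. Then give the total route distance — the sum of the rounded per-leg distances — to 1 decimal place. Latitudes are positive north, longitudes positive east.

Leg 1: φ1=0.9735202, φ2=-0.6043133, Δφ=-1.5778335, Δλ=-1.6761339 rad; a=sin²(Δφ/2)+cosφ1·cosφ2·sin²(Δλ/2)=0.7592421916; c=2·atan2(√a, √(1-a))=2.115873852; dist=6371·c=13480.232 ≈ 13480.2 km; running total=13480.2 km
Leg 1 bearing: y=sinΔλ·cosφ2=-0.81833130, x=cosφ1·sinφ2-sinφ1·cosφ2·cosΔλ=-0.24800773; θ=atan2(y, x)=-106.8602° <0 so +360° → 253.1398° ≈ 253.1°
Leg 2: φ1=-0.6043133, φ2=0.8994327, Δφ=1.5037460, Δλ=1.0168864 rad; a=sin²(Δφ/2)+cosφ1·cosφ2·sin²(Δλ/2)=0.5878121769; c=2·atan2(√a, √(1-a))=1.747336270; dist=6371·c=11132.279 ≈ 11132.3 km; running total=24612.5 km
Leg 2 bearing: y=sinΔλ·cosφ2=0.52904116, x=cosφ1·sinφ2-sinφ1·cosφ2·cosΔλ=0.83022379; θ=atan2(y, x)=32.5064° ≈ 32.5°
Leg 3: φ1=0.8994327, φ2=1.0688990, Δφ=0.1694662, Δλ=-2.6140267 rad; a=sin²(Δφ/2)+cosφ1·cosφ2·sin²(Δλ/2)=0.2860817427; c=2·atan2(√a, √(1-a))=1.128698527; dist=6371·c=7190.938 ≈ 7190.9 km; running total=31803.4 km
Leg 3 bearing: y=sinΔλ·cosφ2=-0.24219583, x=cosφ1·sinφ2-sinφ1·cosφ2·cosΔλ=0.87080256; θ=atan2(y, x)=-15.5428° <0 so +360° → 344.4572° ≈ 344.5°
Leg 4: φ1=1.0688990, φ2=0.3327226, Δφ=-0.7361764, Δλ=3.8883126 rad; a=sin²(Δφ/2)+cosφ1·cosφ2·sin²(Δλ/2)=0.5236906735; c=2·atan2(√a, √(1-a))=1.618195420; dist=6371·c=10309.523 ≈ 10309.5 km; running total=42112.9 km
Leg 4 bearing: y=sinΔλ·cosφ2=-0.64198354, x=cosφ1·sinφ2-sinφ1·cosφ2·cosΔλ=0.76525299; θ=atan2(y, x)=-39.9938° <0 so +360° → 320.0062° ≈ 320.0°

Leg 1: dist=13480.2 km, bearing=253.1°
Leg 2: dist=11132.3 km, bearing=32.5°
Leg 3: dist=7190.9 km, bearing=344.5°
Leg 4: dist=10309.5 km, bearing=320.0°
Total: 42112.9 km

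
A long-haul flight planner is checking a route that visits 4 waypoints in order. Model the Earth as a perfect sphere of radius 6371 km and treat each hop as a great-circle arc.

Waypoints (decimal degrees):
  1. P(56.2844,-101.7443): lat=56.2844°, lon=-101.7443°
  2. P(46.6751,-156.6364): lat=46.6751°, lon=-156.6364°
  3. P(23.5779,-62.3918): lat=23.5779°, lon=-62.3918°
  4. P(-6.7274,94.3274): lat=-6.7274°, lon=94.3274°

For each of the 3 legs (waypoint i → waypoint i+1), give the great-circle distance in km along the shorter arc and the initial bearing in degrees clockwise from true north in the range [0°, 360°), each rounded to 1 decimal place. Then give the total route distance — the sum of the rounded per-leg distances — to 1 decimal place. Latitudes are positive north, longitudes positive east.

Leg 1: φ1=0.9823481, φ2=0.8146342, Δφ=-0.1677139, Δλ=-0.9580479 rad; a=sin²(Δφ/2)+cosφ1·cosφ2·sin²(Δλ/2)=0.0879243786; c=2·atan2(√a, √(1-a))=0.602094357; dist=6371·c=3835.943 ≈ 3835.9 km; running total=3835.9 km
Leg 1 bearing: y=sinΔλ·cosφ2=-0.56130640, x=cosφ1·sinφ2-sinφ1·cosφ2·cosΔλ=0.07556358; θ=atan2(y, x)=-82.3329° <0 so +360° → 277.6671° ≈ 277.7°
Leg 2: φ1=0.8146342, φ2=0.4115120, Δφ=-0.4031222, Δλ=1.6448786 rad; a=sin²(Δφ/2)+cosφ1·cosφ2·sin²(Δλ/2)=0.3777788516; c=2·atan2(√a, √(1-a))=1.323851827; dist=6371·c=8434.260 ≈ 8434.3 km; running total=12270.2 km
Leg 2 bearing: y=sinΔλ·cosφ2=0.91400323, x=cosφ1·sinφ2-sinφ1·cosφ2·cosΔλ=0.32379942; θ=atan2(y, x)=70.4925° ≈ 70.5°
Leg 3: φ1=0.4115120, φ2=-0.1174153, Δφ=-0.5289273, Δλ=2.7352660 rad; a=sin²(Δφ/2)+cosφ1·cosφ2·sin²(Δλ/2)=0.9414771656; c=2·atan2(√a, √(1-a))=2.652914816; dist=6371·c=16901.720 ≈ 16901.7 km; running total=29171.9 km
Leg 3 bearing: y=sinΔλ·cosφ2=0.39251639, x=cosφ1·sinφ2-sinφ1·cosφ2·cosΔλ=0.25753161; θ=atan2(y, x)=56.7310° ≈ 56.7°

Leg 1: dist=3835.9 km, bearing=277.7°
Leg 2: dist=8434.3 km, bearing=70.5°
Leg 3: dist=16901.7 km, bearing=56.7°
Total: 29171.9 km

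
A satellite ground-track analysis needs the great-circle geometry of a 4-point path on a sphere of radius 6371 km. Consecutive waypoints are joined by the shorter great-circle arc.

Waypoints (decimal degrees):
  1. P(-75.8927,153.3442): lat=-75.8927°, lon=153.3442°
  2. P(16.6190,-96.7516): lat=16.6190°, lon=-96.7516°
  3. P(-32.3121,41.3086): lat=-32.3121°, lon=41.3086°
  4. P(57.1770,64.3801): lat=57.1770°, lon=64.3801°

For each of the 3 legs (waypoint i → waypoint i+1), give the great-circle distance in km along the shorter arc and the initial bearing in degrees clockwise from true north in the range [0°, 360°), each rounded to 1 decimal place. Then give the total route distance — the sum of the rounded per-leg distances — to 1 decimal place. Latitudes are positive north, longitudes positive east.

Leg 1: dist=12332.6 km, bearing=105.3°
Leg 2: dist=15461.6 km, bearing=120.5°
Leg 3: dist=10184.2 km, bearing=12.3°
Total: 37978.4 km

Leg 1: φ1=-1.3245775, φ2=0.2900563, Δφ=1.6146338, Δλ=-4.3649952 rad; a=sin²(Δφ/2)+cosφ1·cosφ2·sin²(Δλ/2)=0.6784473135; c=2·atan2(√a, √(1-a))=1.935737805; dist=6371·c=12332.586 ≈ 12332.6 km; running total=12332.6 km
Leg 1 bearing: y=sinΔλ·cosφ2=0.90098630, x=cosφ1·sinφ2-sinφ1·cosφ2·cosΔλ=-0.24667776; θ=atan2(y, x)=105.3116° ≈ 105.3°
Leg 2: φ1=0.2900563, φ2=-0.5639525, Δφ=-0.8540088, Δλ=2.4096051 rad; a=sin²(Δφ/2)+cosφ1·cosφ2·sin²(Δλ/2)=0.8776402094; c=2·atan2(√a, √(1-a))=2.426878199; dist=6371·c=15461.641 ≈ 15461.6 km; running total=27794.2 km
Leg 2 bearing: y=sinΔλ·cosφ2=0.56485483, x=cosφ1·sinφ2-sinφ1·cosφ2·cosΔλ=-0.33240114; θ=atan2(y, x)=120.4756° ≈ 120.5°
Leg 3: φ1=-0.5639525, φ2=0.9979269, Δφ=1.5618794, Δλ=0.4026736 rad; a=sin²(Δφ/2)+cosφ1·cosφ2·sin²(Δλ/2)=0.5138621980; c=2·atan2(√a, √(1-a))=1.598524276; dist=6371·c=10184.198 ≈ 10184.2 km; running total=37978.4 km
Leg 3 bearing: y=sinΔλ·cosφ2=0.21241657, x=cosφ1·sinφ2-sinφ1·cosφ2·cosΔλ=0.97678583; θ=atan2(y, x)=12.2688° ≈ 12.3°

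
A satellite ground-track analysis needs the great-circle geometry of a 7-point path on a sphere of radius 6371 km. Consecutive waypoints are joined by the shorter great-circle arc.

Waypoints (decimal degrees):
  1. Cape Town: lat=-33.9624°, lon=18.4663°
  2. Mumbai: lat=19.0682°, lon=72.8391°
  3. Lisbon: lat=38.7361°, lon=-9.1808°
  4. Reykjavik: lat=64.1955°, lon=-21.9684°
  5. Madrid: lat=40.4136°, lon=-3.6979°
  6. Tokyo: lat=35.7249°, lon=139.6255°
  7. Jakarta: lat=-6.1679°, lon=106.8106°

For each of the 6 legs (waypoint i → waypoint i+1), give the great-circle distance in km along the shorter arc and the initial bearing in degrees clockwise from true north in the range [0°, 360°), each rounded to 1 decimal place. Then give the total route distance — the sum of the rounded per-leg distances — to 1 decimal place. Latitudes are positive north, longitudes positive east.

Leg 1: dist=8238.5 km, bearing=53.0°
Leg 2: dist=8021.1 km, bearing=305.7°
Leg 3: dist=2953.3 km, bearing=347.6°
Leg 4: dist=2897.1 km, bearing=147.1°
Leg 5: dist=10756.0 km, bearing=29.2°
Leg 6: dist=5782.6 km, bearing=223.1°
Total: 38648.6 km

Leg 1: φ1=-0.5927557, φ2=0.3328029, Δφ=0.9255586, Δλ=0.9489844 rad; a=sin²(Δφ/2)+cosφ1·cosφ2·sin²(Δλ/2)=0.3629404388; c=2·atan2(√a, √(1-a))=1.293122707; dist=6371·c=8238.485 ≈ 8238.5 km; running total=8238.5 km
Leg 1 bearing: y=sinΔλ·cosφ2=0.76822495, x=cosφ1·sinφ2-sinφ1·cosφ2·cosΔλ=0.57852323; θ=atan2(y, x)=53.0179° ≈ 53.0°
Leg 2: φ1=0.3328029, φ2=0.6760725, Δφ=0.3432696, Δλ=-1.4315173 rad; a=sin²(Δφ/2)+cosφ1·cosφ2·sin²(Δλ/2)=0.3466134532; c=2·atan2(√a, √(1-a))=1.258995537; dist=6371·c=8021.061 ≈ 8021.1 km; running total=16259.6 km
Leg 2 bearing: y=sinΔλ·cosφ2=-0.77248271, x=cosφ1·sinφ2-sinφ1·cosφ2·cosΔλ=0.55602224; θ=atan2(y, x)=-54.2542° <0 so +360° → 305.7458° ≈ 305.7°
Leg 3: φ1=0.6760725, φ2=1.1204228, Δφ=0.4443504, Δλ=-0.2231857 rad; a=sin²(Δφ/2)+cosφ1·cosφ2·sin²(Δλ/2)=0.0527658373; c=2·atan2(√a, √(1-a))=0.463555621; dist=6371·c=2953.313 ≈ 2953.3 km; running total=19212.9 km
Leg 3 bearing: y=sinΔλ·cosφ2=-0.09634859, x=cosφ1·sinφ2-sinφ1·cosφ2·cosΔλ=0.43662726; θ=atan2(y, x)=-12.4438° <0 so +360° → 347.5562° ≈ 347.6°
Leg 4: φ1=1.1204228, φ2=0.7053504, Δφ=-0.4150725, Δλ=0.3188804 rad; a=sin²(Δφ/2)+cosφ1·cosφ2·sin²(Δλ/2)=0.0508106864; c=2·atan2(√a, √(1-a))=0.454732329; dist=6371·c=2897.100 ≈ 2897.1 km; running total=22110.0 km
Leg 4 bearing: y=sinΔλ·cosφ2=0.23869675, x=cosφ1·sinφ2-sinφ1·cosφ2·cosΔλ=-0.36870002; θ=atan2(y, x)=147.0809° ≈ 147.1°
Leg 5: φ1=0.7053504, φ2=0.6235171, Δφ=-0.0818333, Δλ=2.5014652 rad; a=sin²(Δφ/2)+cosφ1·cosφ2·sin²(Δλ/2)=0.5586005829; c=2·atan2(√a, √(1-a))=1.688267480; dist=6371·c=10755.952 ≈ 10756.0 km; running total=32866.0 km
Leg 5 bearing: y=sinΔλ·cosφ2=0.48490406, x=cosφ1·sinφ2-sinφ1·cosφ2·cosΔλ=0.86667868; θ=atan2(y, x)=29.2269° ≈ 29.2°
Leg 6: φ1=0.6235171, φ2=-0.1076502, Δφ=-0.7311673, Δλ=-0.5727280 rad; a=sin²(Δφ/2)+cosφ1·cosφ2·sin²(Δλ/2)=0.1922009041; c=2·atan2(√a, √(1-a))=0.907651517; dist=6371·c=5782.648 ≈ 5782.6 km; running total=38648.6 km
Leg 6 bearing: y=sinΔλ·cosφ2=-0.53878974, x=cosφ1·sinφ2-sinφ1·cosφ2·cosΔλ=-0.57510389; θ=atan2(y, x)=-136.8672° <0 so +360° → 223.1328° ≈ 223.1°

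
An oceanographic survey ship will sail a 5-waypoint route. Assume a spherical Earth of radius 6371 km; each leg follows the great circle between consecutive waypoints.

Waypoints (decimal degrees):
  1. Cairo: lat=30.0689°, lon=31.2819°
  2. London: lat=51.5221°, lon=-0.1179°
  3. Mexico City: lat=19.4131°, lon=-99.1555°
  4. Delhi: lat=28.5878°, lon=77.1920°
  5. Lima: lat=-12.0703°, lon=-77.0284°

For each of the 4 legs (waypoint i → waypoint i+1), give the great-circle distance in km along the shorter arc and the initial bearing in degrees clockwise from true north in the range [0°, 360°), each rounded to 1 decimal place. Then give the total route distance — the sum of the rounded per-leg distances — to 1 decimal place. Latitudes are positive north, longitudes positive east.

Leg 1: φ1=0.5248013, φ2=0.8992303, Δφ=0.3744290, Δλ=-0.5480299 rad; a=sin²(Δφ/2)+cosφ1·cosφ2·sin²(Δλ/2)=0.0740710017; c=2·atan2(√a, √(1-a))=0.551273867; dist=6371·c=3512.166 ≈ 3512.2 km; running total=3512.2 km
Leg 1 bearing: y=sinΔλ·cosφ2=-0.32417697, x=cosφ1·sinφ2-sinφ1·cosφ2·cosΔλ=0.41139670; θ=atan2(y, x)=-38.2378° <0 so +360° → 321.7622° ≈ 321.8°
Leg 2: φ1=0.8992303, φ2=0.3388225, Δφ=-0.5604078, Δλ=-1.7285322 rad; a=sin²(Δφ/2)+cosφ1·cosφ2·sin²(Δλ/2)=0.4159907238; c=2·atan2(√a, √(1-a))=1.401977026; dist=6371·c=8931.996 ≈ 8932.0 km; running total=12444.2 km
Leg 2 bearing: y=sinΔλ·cosφ2=-0.93143796, x=cosφ1·sinφ2-sinφ1·cosφ2·cosΔλ=0.32278954; θ=atan2(y, x)=-70.8863° <0 so +360° → 289.1137° ≈ 289.1°
Leg 3: φ1=0.3388225, φ2=0.4989512, Δφ=0.1601287, Δλ=3.0778445 rad; a=sin²(Δφ/2)+cosφ1·cosφ2·sin²(Δλ/2)=0.8337183738; c=2·atan2(√a, √(1-a))=2.301557633; dist=6371·c=14663.224 ≈ 14663.2 km; running total=27107.4 km
Leg 3 bearing: y=sinΔλ·cosφ2=0.05593838, x=cosφ1·sinφ2-sinφ1·cosφ2·cosΔλ=0.74256251; θ=atan2(y, x)=4.3080° ≈ 4.3°
Leg 4: φ1=0.4989512, φ2=-0.2106665, Δφ=-0.7096177, Δλ=-2.6916538 rad; a=sin²(Δφ/2)+cosφ1·cosφ2·sin²(Δλ/2)=0.9366362392; c=2·atan2(√a, √(1-a))=2.632675216; dist=6371·c=16772.774 ≈ 16772.8 km; running total=43880.2 km
Leg 4 bearing: y=sinΔλ·cosφ2=-0.42529541, x=cosφ1·sinφ2-sinφ1·cosφ2·cosΔλ=0.23773723; θ=atan2(y, x)=-60.7951° <0 so +360° → 299.2049° ≈ 299.2°

Leg 1: dist=3512.2 km, bearing=321.8°
Leg 2: dist=8932.0 km, bearing=289.1°
Leg 3: dist=14663.2 km, bearing=4.3°
Leg 4: dist=16772.8 km, bearing=299.2°
Total: 43880.2 km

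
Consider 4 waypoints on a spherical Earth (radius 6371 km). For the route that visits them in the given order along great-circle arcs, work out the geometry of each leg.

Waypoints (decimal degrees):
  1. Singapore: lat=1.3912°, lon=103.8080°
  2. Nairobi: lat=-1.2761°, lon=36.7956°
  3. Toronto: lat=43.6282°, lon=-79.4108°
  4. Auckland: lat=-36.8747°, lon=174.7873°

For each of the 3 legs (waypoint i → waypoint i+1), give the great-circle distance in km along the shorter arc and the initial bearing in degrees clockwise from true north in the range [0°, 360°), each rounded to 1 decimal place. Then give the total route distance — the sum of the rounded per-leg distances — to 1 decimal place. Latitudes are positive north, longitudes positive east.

Leg 1: dist=7456.6 km, bearing=268.0°
Leg 2: dist=12183.5 km, bearing=316.4°
Leg 3: dist=13884.8 km, bearing=249.7°
Total: 33524.9 km

Leg 1: φ1=0.0242810, φ2=-0.0222721, Δφ=-0.0465532, Δλ=-1.1695870 rad; a=sin²(Δφ/2)+cosφ1·cosφ2·sin²(Δλ/2)=0.3051103677; c=2·atan2(√a, √(1-a))=1.170404439; dist=6371·c=7456.647 ≈ 7456.6 km; running total=7456.6 km
Leg 1 bearing: y=sinΔλ·cosφ2=-0.92036108, x=cosφ1·sinφ2-sinφ1·cosφ2·cosΔλ=-0.03174297; θ=atan2(y, x)=-91.9753° <0 so +360° → 268.0247° ≈ 268.0°
Leg 2: φ1=-0.0222721, φ2=0.7614557, Δφ=0.7837279, Δλ=-2.0281843 rad; a=sin²(Δφ/2)+cosφ1·cosφ2·sin²(Δλ/2)=0.6674677306; c=2·atan2(√a, √(1-a))=1.912333061; dist=6371·c=12183.474 ≈ 12183.5 km; running total=19640.1 km
Leg 2 bearing: y=sinΔλ·cosφ2=-0.64942894, x=cosφ1·sinφ2-sinφ1·cosφ2·cosΔλ=0.68268609; θ=atan2(y, x)=-43.5699° <0 so +360° → 316.4301° ≈ 316.4°
Leg 3: φ1=0.7614557, φ2=-0.6435849, Δφ=-1.4050407, Δλ=4.4365938 rad; a=sin²(Δφ/2)+cosφ1·cosφ2·sin²(Δλ/2)=0.7858542803; c=2·atan2(√a, √(1-a))=2.179383125; dist=6371·c=13884.8499 ≈ 13884.8 km; running total=33524.9 km
Leg 3 bearing: y=sinΔλ·cosφ2=-0.76971878, x=cosφ1·sinφ2-sinφ1·cosφ2·cosΔλ=-0.28404634; θ=atan2(y, x)=-110.2554° <0 so +360° → 249.7446° ≈ 249.7°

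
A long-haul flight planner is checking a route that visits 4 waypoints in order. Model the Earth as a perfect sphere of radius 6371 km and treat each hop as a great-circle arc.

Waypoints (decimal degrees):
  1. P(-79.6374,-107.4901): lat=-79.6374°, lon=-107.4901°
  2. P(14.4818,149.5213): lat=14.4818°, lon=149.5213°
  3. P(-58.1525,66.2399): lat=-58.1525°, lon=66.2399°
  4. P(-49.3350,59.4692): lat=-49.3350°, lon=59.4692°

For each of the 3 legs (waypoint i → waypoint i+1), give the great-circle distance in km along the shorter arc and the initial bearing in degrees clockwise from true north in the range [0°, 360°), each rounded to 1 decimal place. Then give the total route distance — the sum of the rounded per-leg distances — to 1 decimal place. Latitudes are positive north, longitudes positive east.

Leg 1: φ1=-1.3899348, φ2=0.2527551, Δφ=1.6426899, Δλ=4.4856951 rad; a=sin²(Δφ/2)+cosφ1·cosφ2·sin²(Δλ/2)=0.6425688408; c=2·atan2(√a, √(1-a))=1.859946397; dist=6371·c=11849.718 ≈ 11849.7 km; running total=11849.7 km
Leg 1 bearing: y=sinΔλ·cosφ2=-0.94345484, x=cosφ1·sinφ2-sinφ1·cosφ2·cosΔλ=-0.16908418; θ=atan2(y, x)=-100.1606° <0 so +360° → 259.8394° ≈ 259.8°
Leg 2: φ1=0.2527551, φ2=-1.0149526, Δφ=-1.2677077, Δλ=-1.4535346 rad; a=sin²(Δφ/2)+cosφ1·cosφ2·sin²(Δλ/2)=0.5763271160; c=2·atan2(√a, √(1-a))=1.724049755; dist=6371·c=10983.921 ≈ 10983.9 km; running total=22833.6 km
Leg 2 bearing: y=sinΔλ·cosφ2=-0.52403661, x=cosφ1·sinφ2-sinφ1·cosφ2·cosΔλ=-0.83790352; θ=atan2(y, x)=-147.9776° <0 so +360° → 212.0224° ≈ 212.0°
Leg 3: φ1=-1.0149526, φ2=-0.8610582, Δφ=0.1538944, Δλ=-0.1181710 rad; a=sin²(Δφ/2)+cosφ1·cosφ2·sin²(Δλ/2)=0.0071081850; c=2·atan2(√a, √(1-a))=0.168820511; dist=6371·c=1075.555 ≈ 1075.6 km; running total=23909.2 km
Leg 3 bearing: y=sinΔλ·cosφ2=-0.07682529, x=cosφ1·sinφ2-sinφ1·cosφ2·cosΔλ=0.14942727; θ=atan2(y, x)=-27.2091° <0 so +360° → 332.7909° ≈ 332.8°

Leg 1: dist=11849.7 km, bearing=259.8°
Leg 2: dist=10983.9 km, bearing=212.0°
Leg 3: dist=1075.6 km, bearing=332.8°
Total: 23909.2 km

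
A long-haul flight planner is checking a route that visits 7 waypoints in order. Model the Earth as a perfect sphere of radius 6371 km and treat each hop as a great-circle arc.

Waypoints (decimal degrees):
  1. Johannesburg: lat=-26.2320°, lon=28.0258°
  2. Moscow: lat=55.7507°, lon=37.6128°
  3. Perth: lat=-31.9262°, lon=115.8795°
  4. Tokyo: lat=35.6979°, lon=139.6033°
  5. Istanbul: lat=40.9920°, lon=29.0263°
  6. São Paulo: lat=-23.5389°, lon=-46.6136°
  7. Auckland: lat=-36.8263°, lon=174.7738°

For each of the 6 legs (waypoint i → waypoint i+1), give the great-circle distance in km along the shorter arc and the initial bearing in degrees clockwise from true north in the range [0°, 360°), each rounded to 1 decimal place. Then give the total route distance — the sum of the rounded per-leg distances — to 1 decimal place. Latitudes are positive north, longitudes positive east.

Leg 1: φ1=-0.4578348, φ2=0.9730333, Δφ=1.4308680, Δλ=0.1673247 rad; a=sin²(Δφ/2)+cosφ1·cosφ2·sin²(Δλ/2)=0.4337892412; c=2·atan2(√a, √(1-a))=1.437984711; dist=6371·c=9161.401 ≈ 9161.4 km; running total=9161.4 km
Leg 1 bearing: y=sinΔλ·cosφ2=0.09373068, x=cosφ1·sinφ2-sinφ1·cosφ2·cosΔλ=0.98675179; θ=atan2(y, x)=5.4262° ≈ 5.4°
Leg 2: φ1=0.9730333, φ2=-0.5572173, Δφ=-1.5302506, Δλ=1.3660116 rad; a=sin²(Δφ/2)+cosφ1·cosφ2·sin²(Δλ/2)=0.6699954089; c=2·atan2(√a, √(1-a))=1.917703460; dist=6371·c=12217.689 ≈ 12217.7 km; running total=21379.1 km
Leg 2 bearing: y=sinΔλ·cosφ2=0.83099556, x=cosφ1·sinφ2-sinφ1·cosφ2·cosΔλ=-0.44028697; θ=atan2(y, x)=117.9160° ≈ 117.9°
Leg 3: φ1=-0.5572173, φ2=0.6230459, Δφ=1.1802632, Δλ=0.4140584 rad; a=sin²(Δφ/2)+cosφ1·cosφ2·sin²(Δλ/2)=0.3387819463; c=2·atan2(√a, √(1-a))=1.242494406; dist=6371·c=7915.932 ≈ 7915.9 km; running total=29295.0 km
Leg 3 bearing: y=sinΔλ·cosφ2=0.32673263, x=cosφ1·sinφ2-sinφ1·cosφ2·cosΔλ=0.88841474; θ=atan2(y, x)=20.1920° ≈ 20.2°
Leg 4: φ1=0.6230459, φ2=0.7154454, Δφ=0.0923995, Δλ=-1.9299327 rad; a=sin²(Δφ/2)+cosφ1·cosφ2·sin²(Δλ/2)=0.4163421453; c=2·atan2(√a, √(1-a))=1.402689962; dist=6371·c=8936.538 ≈ 8936.5 km; running total=38231.5 km
Leg 4 bearing: y=sinΔλ·cosφ2=-0.70664539, x=cosφ1·sinφ2-sinφ1·cosφ2·cosΔλ=0.68750109; θ=atan2(y, x)=-45.7867° <0 so +360° → 314.2133° ≈ 314.2°
Leg 5: φ1=0.7154454, φ2=-0.4108313, Δφ=-1.1262767, Δλ=-1.3201653 rad; a=sin²(Δφ/2)+cosφ1·cosφ2·sin²(Δλ/2)=0.5451721314; c=2·atan2(√a, √(1-a))=1.661263943; dist=6371·c=10583.913 ≈ 10583.9 km; running total=48815.4 km
Leg 5 bearing: y=sinΔλ·cosφ2=-0.88814508, x=cosφ1·sinφ2-sinφ1·cosφ2·cosΔλ=-0.45059542; θ=atan2(y, x)=-116.9007° <0 so +360° → 243.0993° ≈ 243.1°
Leg 6: φ1=-0.4108313, φ2=-0.6427402, Δφ=-0.2319089, Δλ=3.8639391 rad; a=sin²(Δφ/2)+cosφ1·cosφ2·sin²(Δλ/2)=0.6555978440; c=2·atan2(√a, √(1-a))=1.887247261; dist=6371·c=12023.652 ≈ 12023.7 km; running total=60839.1 km
Leg 6 bearing: y=sinΔλ·cosφ2=-0.52921921, x=cosφ1·sinφ2-sinφ1·cosφ2·cosΔλ=-0.78935687; θ=atan2(y, x)=-146.1604° <0 so +360° → 213.8396° ≈ 213.8°

Leg 1: dist=9161.4 km, bearing=5.4°
Leg 2: dist=12217.7 km, bearing=117.9°
Leg 3: dist=7915.9 km, bearing=20.2°
Leg 4: dist=8936.5 km, bearing=314.2°
Leg 5: dist=10583.9 km, bearing=243.1°
Leg 6: dist=12023.7 km, bearing=213.8°
Total: 60839.1 km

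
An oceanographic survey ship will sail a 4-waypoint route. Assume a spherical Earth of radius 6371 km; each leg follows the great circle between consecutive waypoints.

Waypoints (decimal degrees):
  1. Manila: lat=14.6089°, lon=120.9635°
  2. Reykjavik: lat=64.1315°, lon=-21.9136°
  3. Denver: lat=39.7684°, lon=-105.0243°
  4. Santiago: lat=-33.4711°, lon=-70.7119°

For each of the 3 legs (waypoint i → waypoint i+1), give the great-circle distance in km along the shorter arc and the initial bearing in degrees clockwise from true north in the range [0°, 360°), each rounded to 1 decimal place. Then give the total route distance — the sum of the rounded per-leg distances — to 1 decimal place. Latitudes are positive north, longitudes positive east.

Leg 1: dist=10707.8 km, bearing=344.6°
Leg 2: dist=5780.9 km, bearing=284.4°
Leg 3: dist=8875.2 km, bearing=151.5°
Total: 25363.9 km

Leg 1: φ1=0.2549734, φ2=1.1193058, Δφ=0.8643324, Δλ=-2.4936758 rad; a=sin²(Δφ/2)+cosφ1·cosφ2·sin²(Δλ/2)=0.5548462481; c=2·atan2(√a, √(1-a))=1.680710001; dist=6371·c=10707.803 ≈ 10707.8 km; running total=10707.8 km
Leg 1 bearing: y=sinΔλ·cosφ2=-0.26332303, x=cosφ1·sinφ2-sinφ1·cosφ2·cosΔλ=0.95845111; θ=atan2(y, x)=-15.3623° <0 so +360° → 344.6377° ≈ 344.6°
Leg 2: φ1=1.1193058, φ2=0.6940895, Δφ=-0.4252163, Δλ=-1.4505554 rad; a=sin²(Δφ/2)+cosφ1·cosφ2·sin²(Δλ/2)=0.1920924799; c=2·atan2(√a, √(1-a))=0.907376320; dist=6371·c=5780.895 ≈ 5780.9 km; running total=16488.7 km
Leg 2 bearing: y=sinΔλ·cosφ2=-0.76308670, x=cosφ1·sinφ2-sinφ1·cosφ2·cosΔλ=0.19613903; θ=atan2(y, x)=-75.5851° <0 so +360° → 284.4149° ≈ 284.4°
Leg 3: φ1=0.6940895, φ2=-0.5841809, Δφ=-1.2782704, Δλ=0.5988644 rad; a=sin²(Δφ/2)+cosφ1·cosφ2·sin²(Δλ/2)=0.4116034164; c=2·atan2(√a, √(1-a))=1.393068990; dist=6371·c=8875.243 ≈ 8875.2 km; running total=25363.9 km
Leg 3 bearing: y=sinΔλ·cosφ2=0.47022233, x=cosφ1·sinφ2-sinφ1·cosφ2·cosΔλ=-0.86465897; θ=atan2(y, x)=151.4616° ≈ 151.5°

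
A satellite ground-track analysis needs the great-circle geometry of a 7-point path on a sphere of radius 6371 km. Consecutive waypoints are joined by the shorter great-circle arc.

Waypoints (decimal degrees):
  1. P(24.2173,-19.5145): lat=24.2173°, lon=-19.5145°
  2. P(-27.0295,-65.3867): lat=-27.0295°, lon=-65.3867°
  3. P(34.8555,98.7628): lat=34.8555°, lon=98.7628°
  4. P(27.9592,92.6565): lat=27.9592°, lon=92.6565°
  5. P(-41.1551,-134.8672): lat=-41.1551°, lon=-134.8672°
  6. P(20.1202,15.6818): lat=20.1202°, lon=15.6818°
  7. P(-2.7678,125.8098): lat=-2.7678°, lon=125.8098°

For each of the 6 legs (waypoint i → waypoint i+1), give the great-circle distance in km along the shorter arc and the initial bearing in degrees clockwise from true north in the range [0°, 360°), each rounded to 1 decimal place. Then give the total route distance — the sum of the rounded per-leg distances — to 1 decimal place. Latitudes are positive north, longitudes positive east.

Leg 1: dist=7529.6 km, bearing=223.7°
Leg 2: dist=18274.1 km, bearing=56.1°
Leg 3: dist=960.7 km, bearing=218.7°
Leg 4: dist=15484.7 km, bearing=121.7°
Leg 5: dist=16384.8 km, bearing=121.2°
Leg 6: dist=12213.4 km, bearing=85.6°
Total: 70847.3 km

Leg 1: φ1=0.4226716, φ2=-0.4717538, Δφ=-0.8944254, Δλ=-0.8006209 rad; a=sin²(Δφ/2)+cosφ1·cosφ2·sin²(Δλ/2)=0.3103923773; c=2·atan2(√a, √(1-a))=1.181848278; dist=6371·c=7529.555 ≈ 7529.6 km; running total=7529.6 km
Leg 1 bearing: y=sinΔλ·cosφ2=-0.63938642, x=cosφ1·sinφ2-sinφ1·cosφ2·cosΔλ=-0.66886531; θ=atan2(y, x)=-136.2908° <0 so +360° → 223.7092° ≈ 223.7°
Leg 2: φ1=-0.4717538, φ2=0.6083432, Δφ=1.0800970, Δλ=2.8649492 rad; a=sin²(Δφ/2)+cosφ1·cosφ2·sin²(Δλ/2)=0.9814465770; c=2·atan2(√a, √(1-a))=2.868321248; dist=6371·c=18274.075 ≈ 18274.1 km; running total=25803.7 km
Leg 2 bearing: y=sinΔλ·cosφ2=0.22412793, x=cosφ1·sinφ2-sinφ1·cosφ2·cosΔλ=0.15034442; θ=atan2(y, x)=56.1464° ≈ 56.1°
Leg 3: φ1=0.6083432, φ2=0.4879801, Δφ=-0.1203631, Δλ=-0.1065750 rad; a=sin²(Δφ/2)+cosφ1·cosφ2·sin²(Δλ/2)=0.0056736660; c=2·atan2(√a, √(1-a))=0.150790302; dist=6371·c=960.685 ≈ 960.7 km; running total=26764.4 km
Leg 3 bearing: y=sinΔλ·cosφ2=-0.09395768, x=cosφ1·sinφ2-sinφ1·cosφ2·cosΔλ=-0.11720860; θ=atan2(y, x)=-141.2834° <0 so +360° → 218.7166° ≈ 218.7°
Leg 4: φ1=0.4879801, φ2=-0.7182920, Δφ=-1.2062721, Δλ=-3.9710377 rad; a=sin²(Δφ/2)+cosφ1·cosφ2·sin²(Δλ/2)=0.8788218194; c=2·atan2(√a, √(1-a))=2.430491487; dist=6371·c=15484.661 ≈ 15484.7 km; running total=42249.1 km
Leg 4 bearing: y=sinΔλ·cosφ2=0.55532922, x=cosφ1·sinφ2-sinφ1·cosφ2·cosΔλ=-0.34290753; θ=atan2(y, x)=121.6947° ≈ 121.7°
Leg 5: φ1=-0.7182920, φ2=0.3511637, Δφ=1.0694557, Δλ=2.6275757 rad; a=sin²(Δφ/2)+cosφ1·cosφ2·sin²(Δλ/2)=0.9210016537; c=2·atan2(√a, √(1-a))=2.571782315; dist=6371·c=16384.825 ≈ 16384.8 km; running total=58633.9 km
Leg 5 bearing: y=sinΔλ·cosφ2=0.46167336, x=cosφ1·sinφ2-sinφ1·cosφ2·cosΔλ=-0.27908446; θ=atan2(y, x)=121.1532° ≈ 121.2°
Leg 6: φ1=0.3511637, φ2=-0.0483072, Δφ=-0.3994710, Δλ=1.9220962 rad; a=sin²(Δφ/2)+cosφ1·cosφ2·sin²(Δλ/2)=0.6696759529; c=2·atan2(√a, √(1-a))=1.917024160; dist=6371·c=12213.361 ≈ 12213.4 km; running total=70847.3 km
Leg 6 bearing: y=sinΔλ·cosφ2=0.93783088, x=cosφ1·sinφ2-sinφ1·cosφ2·cosΔλ=0.07289398; θ=atan2(y, x)=85.5556° ≈ 85.6°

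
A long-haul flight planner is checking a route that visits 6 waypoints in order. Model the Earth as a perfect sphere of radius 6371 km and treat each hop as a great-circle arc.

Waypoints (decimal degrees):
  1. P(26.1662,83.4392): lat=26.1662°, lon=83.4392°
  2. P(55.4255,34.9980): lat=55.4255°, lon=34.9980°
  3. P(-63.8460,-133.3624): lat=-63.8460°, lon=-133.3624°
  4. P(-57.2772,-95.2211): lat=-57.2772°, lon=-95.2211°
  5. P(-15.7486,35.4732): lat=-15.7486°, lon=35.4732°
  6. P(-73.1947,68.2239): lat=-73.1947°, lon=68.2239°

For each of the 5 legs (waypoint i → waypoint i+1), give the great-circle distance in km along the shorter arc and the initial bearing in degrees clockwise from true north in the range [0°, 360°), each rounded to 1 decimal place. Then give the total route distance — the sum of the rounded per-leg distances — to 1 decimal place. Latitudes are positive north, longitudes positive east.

Leg 1: dist=5058.8 km, bearing=323.5°
Leg 2: dist=18876.6 km, bearing=210.0°
Leg 3: dist=2169.8 km, bearing=88.1°
Leg 4: dist=10715.5 km, bearing=132.8°
Leg 5: dist=6716.8 km, bearing=169.6°
Total: 43537.5 km

Leg 1: φ1=0.4566863, φ2=0.9673575, Δφ=0.5106711, Δλ=-0.8454584 rad; a=sin²(Δφ/2)+cosφ1·cosφ2·sin²(Δλ/2)=0.1495134428; c=2·atan2(√a, √(1-a))=0.794035286; dist=6371·c=5058.799 ≈ 5058.8 km; running total=5058.8 km
Leg 1 bearing: y=sinΔλ·cosφ2=-0.42462929, x=cosφ1·sinφ2-sinφ1·cosφ2·cosΔλ=0.57299796; θ=atan2(y, x)=-36.5409° <0 so +360° → 323.4591° ≈ 323.5°
Leg 2: φ1=0.9673575, φ2=-1.1143229, Δφ=-2.0816804, Δλ=-2.9384433 rad; a=sin²(Δφ/2)+cosφ1·cosφ2·sin²(Δλ/2)=0.9920381109; c=2·atan2(√a, √(1-a))=2.962896153; dist=6371·c=18876.611 ≈ 18876.6 km; running total=23935.4 km
Leg 2 bearing: y=sinΔλ·cosφ2=-0.08893061, x=cosφ1·sinφ2-sinφ1·cosφ2·cosΔλ=-0.15390041; θ=atan2(y, x)=-149.9787° <0 so +360° → 210.0213° ≈ 210.0°
Leg 3: φ1=-1.1143229, φ2=-0.9996757, Δφ=0.1146472, Δλ=0.6656913 rad; a=sin²(Δφ/2)+cosφ1·cosφ2·sin²(Δλ/2)=0.0287197167; c=2·atan2(√a, √(1-a))=0.340581551; dist=6371·c=2169.845 ≈ 2169.8 km; running total=26105.2 km
Leg 3 bearing: y=sinΔλ·cosφ2=0.33386081, x=cosφ1·sinφ2-sinφ1·cosφ2·cosΔλ=0.01079540; θ=atan2(y, x)=88.1480° ≈ 88.1°
Leg 4: φ1=-0.9996757, φ2=-0.2748649, Δφ=0.7248108, Δλ=2.2810458 rad; a=sin²(Δφ/2)+cosφ1·cosφ2·sin²(Δλ/2)=0.5554472700; c=2·atan2(√a, √(1-a))=1.681919423; dist=6371·c=10715.509 ≈ 10715.5 km; running total=36820.7 km
Leg 4 bearing: y=sinΔλ·cosφ2=0.72973782, x=cosφ1·sinφ2-sinφ1·cosφ2·cosΔλ=-0.67467408; θ=atan2(y, x)=132.7547° ≈ 132.8°
Leg 5: φ1=-0.2748649, φ2=-1.2774885, Δφ=-1.0026236, Δλ=0.5716075 rad; a=sin²(Δφ/2)+cosφ1·cosφ2·sin²(Δλ/2)=0.2530713548; c=2·atan2(√a, √(1-a))=1.054276136; dist=6371·c=6716.793 ≈ 6716.8 km; running total=43537.5 km
Leg 5 bearing: y=sinΔλ·cosφ2=0.15640970, x=cosφ1·sinφ2-sinφ1·cosφ2·cosΔλ=-0.85536015; θ=atan2(y, x)=169.6375° ≈ 169.6°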